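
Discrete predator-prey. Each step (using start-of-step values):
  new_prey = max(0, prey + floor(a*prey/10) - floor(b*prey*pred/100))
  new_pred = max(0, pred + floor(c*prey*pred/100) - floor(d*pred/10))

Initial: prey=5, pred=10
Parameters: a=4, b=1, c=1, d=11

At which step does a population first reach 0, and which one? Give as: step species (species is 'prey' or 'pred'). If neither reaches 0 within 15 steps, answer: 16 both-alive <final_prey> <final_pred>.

Step 1: prey: 5+2-0=7; pred: 10+0-11=0
First extinction: pred at step 1

Answer: 1 pred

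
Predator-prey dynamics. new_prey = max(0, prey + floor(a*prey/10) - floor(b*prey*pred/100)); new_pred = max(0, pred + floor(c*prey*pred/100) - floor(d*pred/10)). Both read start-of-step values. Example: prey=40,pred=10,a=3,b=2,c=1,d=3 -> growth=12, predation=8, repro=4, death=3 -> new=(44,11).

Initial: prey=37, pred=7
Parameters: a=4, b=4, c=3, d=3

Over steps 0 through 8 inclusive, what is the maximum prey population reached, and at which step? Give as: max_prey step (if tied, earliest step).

Answer: 41 1

Derivation:
Step 1: prey: 37+14-10=41; pred: 7+7-2=12
Step 2: prey: 41+16-19=38; pred: 12+14-3=23
Step 3: prey: 38+15-34=19; pred: 23+26-6=43
Step 4: prey: 19+7-32=0; pred: 43+24-12=55
Step 5: prey: 0+0-0=0; pred: 55+0-16=39
Step 6: prey: 0+0-0=0; pred: 39+0-11=28
Step 7: prey: 0+0-0=0; pred: 28+0-8=20
Step 8: prey: 0+0-0=0; pred: 20+0-6=14
Max prey = 41 at step 1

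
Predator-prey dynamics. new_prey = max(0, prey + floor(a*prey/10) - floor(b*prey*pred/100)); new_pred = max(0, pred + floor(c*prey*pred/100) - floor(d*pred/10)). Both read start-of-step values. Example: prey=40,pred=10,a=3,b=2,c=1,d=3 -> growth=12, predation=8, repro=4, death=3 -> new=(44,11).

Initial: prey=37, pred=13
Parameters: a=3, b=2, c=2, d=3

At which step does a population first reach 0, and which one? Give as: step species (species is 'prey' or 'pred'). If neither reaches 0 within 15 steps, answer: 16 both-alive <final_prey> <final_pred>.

Step 1: prey: 37+11-9=39; pred: 13+9-3=19
Step 2: prey: 39+11-14=36; pred: 19+14-5=28
Step 3: prey: 36+10-20=26; pred: 28+20-8=40
Step 4: prey: 26+7-20=13; pred: 40+20-12=48
Step 5: prey: 13+3-12=4; pred: 48+12-14=46
Step 6: prey: 4+1-3=2; pred: 46+3-13=36
Step 7: prey: 2+0-1=1; pred: 36+1-10=27
Step 8: prey: 1+0-0=1; pred: 27+0-8=19
Step 9: prey: 1+0-0=1; pred: 19+0-5=14
Step 10: prey: 1+0-0=1; pred: 14+0-4=10
Step 11: prey: 1+0-0=1; pred: 10+0-3=7
Step 12: prey: 1+0-0=1; pred: 7+0-2=5
Step 13: prey: 1+0-0=1; pred: 5+0-1=4
Step 14: prey: 1+0-0=1; pred: 4+0-1=3
Step 15: prey: 1+0-0=1; pred: 3+0-0=3
No extinction within 15 steps

Answer: 16 both-alive 1 3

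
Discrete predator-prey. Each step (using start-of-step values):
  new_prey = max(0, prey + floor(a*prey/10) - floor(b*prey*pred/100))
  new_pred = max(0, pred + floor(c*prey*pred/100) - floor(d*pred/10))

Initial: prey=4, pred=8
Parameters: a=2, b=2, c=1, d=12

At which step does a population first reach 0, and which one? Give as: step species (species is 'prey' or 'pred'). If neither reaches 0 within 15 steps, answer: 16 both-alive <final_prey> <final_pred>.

Answer: 1 pred

Derivation:
Step 1: prey: 4+0-0=4; pred: 8+0-9=0
First extinction: pred at step 1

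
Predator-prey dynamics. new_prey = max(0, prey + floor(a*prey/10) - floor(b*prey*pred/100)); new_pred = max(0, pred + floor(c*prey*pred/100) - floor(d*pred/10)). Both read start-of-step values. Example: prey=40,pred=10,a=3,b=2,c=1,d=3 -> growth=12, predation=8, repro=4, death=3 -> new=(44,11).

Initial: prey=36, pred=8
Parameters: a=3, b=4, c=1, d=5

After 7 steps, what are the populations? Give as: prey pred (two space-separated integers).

Step 1: prey: 36+10-11=35; pred: 8+2-4=6
Step 2: prey: 35+10-8=37; pred: 6+2-3=5
Step 3: prey: 37+11-7=41; pred: 5+1-2=4
Step 4: prey: 41+12-6=47; pred: 4+1-2=3
Step 5: prey: 47+14-5=56; pred: 3+1-1=3
Step 6: prey: 56+16-6=66; pred: 3+1-1=3
Step 7: prey: 66+19-7=78; pred: 3+1-1=3

Answer: 78 3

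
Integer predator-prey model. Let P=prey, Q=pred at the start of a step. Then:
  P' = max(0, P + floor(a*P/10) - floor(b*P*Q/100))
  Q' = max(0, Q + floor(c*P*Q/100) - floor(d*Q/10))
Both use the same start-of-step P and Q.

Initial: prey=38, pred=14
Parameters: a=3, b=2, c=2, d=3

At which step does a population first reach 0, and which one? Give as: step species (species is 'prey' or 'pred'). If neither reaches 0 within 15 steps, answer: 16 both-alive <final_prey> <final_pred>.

Answer: 16 both-alive 1 3

Derivation:
Step 1: prey: 38+11-10=39; pred: 14+10-4=20
Step 2: prey: 39+11-15=35; pred: 20+15-6=29
Step 3: prey: 35+10-20=25; pred: 29+20-8=41
Step 4: prey: 25+7-20=12; pred: 41+20-12=49
Step 5: prey: 12+3-11=4; pred: 49+11-14=46
Step 6: prey: 4+1-3=2; pred: 46+3-13=36
Step 7: prey: 2+0-1=1; pred: 36+1-10=27
Step 8: prey: 1+0-0=1; pred: 27+0-8=19
Step 9: prey: 1+0-0=1; pred: 19+0-5=14
Step 10: prey: 1+0-0=1; pred: 14+0-4=10
Step 11: prey: 1+0-0=1; pred: 10+0-3=7
Step 12: prey: 1+0-0=1; pred: 7+0-2=5
Step 13: prey: 1+0-0=1; pred: 5+0-1=4
Step 14: prey: 1+0-0=1; pred: 4+0-1=3
Step 15: prey: 1+0-0=1; pred: 3+0-0=3
No extinction within 15 steps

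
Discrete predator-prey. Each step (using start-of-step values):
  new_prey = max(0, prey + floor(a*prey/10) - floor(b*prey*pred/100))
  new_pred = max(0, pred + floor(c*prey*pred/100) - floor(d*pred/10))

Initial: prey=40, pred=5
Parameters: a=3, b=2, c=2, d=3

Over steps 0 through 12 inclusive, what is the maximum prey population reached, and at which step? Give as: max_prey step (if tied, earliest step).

Step 1: prey: 40+12-4=48; pred: 5+4-1=8
Step 2: prey: 48+14-7=55; pred: 8+7-2=13
Step 3: prey: 55+16-14=57; pred: 13+14-3=24
Step 4: prey: 57+17-27=47; pred: 24+27-7=44
Step 5: prey: 47+14-41=20; pred: 44+41-13=72
Step 6: prey: 20+6-28=0; pred: 72+28-21=79
Step 7: prey: 0+0-0=0; pred: 79+0-23=56
Step 8: prey: 0+0-0=0; pred: 56+0-16=40
Step 9: prey: 0+0-0=0; pred: 40+0-12=28
Step 10: prey: 0+0-0=0; pred: 28+0-8=20
Step 11: prey: 0+0-0=0; pred: 20+0-6=14
Step 12: prey: 0+0-0=0; pred: 14+0-4=10
Max prey = 57 at step 3

Answer: 57 3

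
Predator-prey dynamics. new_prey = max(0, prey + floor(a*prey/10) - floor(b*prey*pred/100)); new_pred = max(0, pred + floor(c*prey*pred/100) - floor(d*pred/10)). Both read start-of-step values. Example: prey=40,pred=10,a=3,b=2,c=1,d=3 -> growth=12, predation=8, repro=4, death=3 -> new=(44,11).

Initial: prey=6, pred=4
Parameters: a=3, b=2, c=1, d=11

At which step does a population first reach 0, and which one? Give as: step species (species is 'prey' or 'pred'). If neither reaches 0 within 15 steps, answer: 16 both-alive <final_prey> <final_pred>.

Step 1: prey: 6+1-0=7; pred: 4+0-4=0
First extinction: pred at step 1

Answer: 1 pred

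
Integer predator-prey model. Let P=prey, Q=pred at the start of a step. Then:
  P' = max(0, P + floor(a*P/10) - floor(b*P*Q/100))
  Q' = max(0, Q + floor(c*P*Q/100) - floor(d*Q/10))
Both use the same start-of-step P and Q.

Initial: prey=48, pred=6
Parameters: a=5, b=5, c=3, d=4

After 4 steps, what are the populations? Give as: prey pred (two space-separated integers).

Step 1: prey: 48+24-14=58; pred: 6+8-2=12
Step 2: prey: 58+29-34=53; pred: 12+20-4=28
Step 3: prey: 53+26-74=5; pred: 28+44-11=61
Step 4: prey: 5+2-15=0; pred: 61+9-24=46

Answer: 0 46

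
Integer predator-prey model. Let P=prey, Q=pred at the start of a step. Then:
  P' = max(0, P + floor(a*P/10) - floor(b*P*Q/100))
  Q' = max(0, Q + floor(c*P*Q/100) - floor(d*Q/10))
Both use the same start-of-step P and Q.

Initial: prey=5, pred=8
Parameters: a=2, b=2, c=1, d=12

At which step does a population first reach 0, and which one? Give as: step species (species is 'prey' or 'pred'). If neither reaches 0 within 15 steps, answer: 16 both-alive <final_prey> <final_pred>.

Step 1: prey: 5+1-0=6; pred: 8+0-9=0
First extinction: pred at step 1

Answer: 1 pred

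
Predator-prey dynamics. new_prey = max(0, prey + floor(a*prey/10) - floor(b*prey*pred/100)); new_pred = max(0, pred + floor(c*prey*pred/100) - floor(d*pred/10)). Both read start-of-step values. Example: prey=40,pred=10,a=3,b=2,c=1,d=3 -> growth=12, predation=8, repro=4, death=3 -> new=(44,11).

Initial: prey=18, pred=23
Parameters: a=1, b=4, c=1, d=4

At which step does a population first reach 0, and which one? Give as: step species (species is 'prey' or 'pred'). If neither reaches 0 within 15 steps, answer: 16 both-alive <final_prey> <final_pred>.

Step 1: prey: 18+1-16=3; pred: 23+4-9=18
Step 2: prey: 3+0-2=1; pred: 18+0-7=11
Step 3: prey: 1+0-0=1; pred: 11+0-4=7
Step 4: prey: 1+0-0=1; pred: 7+0-2=5
Step 5: prey: 1+0-0=1; pred: 5+0-2=3
Step 6: prey: 1+0-0=1; pred: 3+0-1=2
Step 7: prey: 1+0-0=1; pred: 2+0-0=2
Steps 8-15: state stable at prey=1, pred=2 (no change)
No extinction within 15 steps

Answer: 16 both-alive 1 2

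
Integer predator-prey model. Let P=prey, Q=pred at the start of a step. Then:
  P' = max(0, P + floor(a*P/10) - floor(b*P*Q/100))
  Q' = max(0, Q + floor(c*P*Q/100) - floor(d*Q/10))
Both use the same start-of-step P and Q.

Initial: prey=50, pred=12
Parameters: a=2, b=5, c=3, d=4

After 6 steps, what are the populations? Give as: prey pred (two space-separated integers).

Step 1: prey: 50+10-30=30; pred: 12+18-4=26
Step 2: prey: 30+6-39=0; pred: 26+23-10=39
Step 3: prey: 0+0-0=0; pred: 39+0-15=24
Step 4: prey: 0+0-0=0; pred: 24+0-9=15
Step 5: prey: 0+0-0=0; pred: 15+0-6=9
Step 6: prey: 0+0-0=0; pred: 9+0-3=6

Answer: 0 6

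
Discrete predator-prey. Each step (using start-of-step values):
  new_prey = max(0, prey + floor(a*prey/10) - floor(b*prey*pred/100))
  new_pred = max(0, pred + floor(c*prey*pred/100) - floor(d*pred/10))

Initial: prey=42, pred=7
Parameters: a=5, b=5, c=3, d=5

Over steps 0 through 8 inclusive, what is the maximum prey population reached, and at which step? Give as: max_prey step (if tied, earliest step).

Answer: 49 1

Derivation:
Step 1: prey: 42+21-14=49; pred: 7+8-3=12
Step 2: prey: 49+24-29=44; pred: 12+17-6=23
Step 3: prey: 44+22-50=16; pred: 23+30-11=42
Step 4: prey: 16+8-33=0; pred: 42+20-21=41
Step 5: prey: 0+0-0=0; pred: 41+0-20=21
Step 6: prey: 0+0-0=0; pred: 21+0-10=11
Step 7: prey: 0+0-0=0; pred: 11+0-5=6
Step 8: prey: 0+0-0=0; pred: 6+0-3=3
Max prey = 49 at step 1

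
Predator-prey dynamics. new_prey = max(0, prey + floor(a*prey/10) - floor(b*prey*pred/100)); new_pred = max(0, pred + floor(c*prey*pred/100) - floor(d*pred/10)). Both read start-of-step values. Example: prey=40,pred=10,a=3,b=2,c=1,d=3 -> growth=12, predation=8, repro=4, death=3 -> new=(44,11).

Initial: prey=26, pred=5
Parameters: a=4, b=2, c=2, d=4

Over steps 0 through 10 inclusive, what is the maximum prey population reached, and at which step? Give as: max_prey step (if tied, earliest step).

Step 1: prey: 26+10-2=34; pred: 5+2-2=5
Step 2: prey: 34+13-3=44; pred: 5+3-2=6
Step 3: prey: 44+17-5=56; pred: 6+5-2=9
Step 4: prey: 56+22-10=68; pred: 9+10-3=16
Step 5: prey: 68+27-21=74; pred: 16+21-6=31
Step 6: prey: 74+29-45=58; pred: 31+45-12=64
Step 7: prey: 58+23-74=7; pred: 64+74-25=113
Step 8: prey: 7+2-15=0; pred: 113+15-45=83
Step 9: prey: 0+0-0=0; pred: 83+0-33=50
Step 10: prey: 0+0-0=0; pred: 50+0-20=30
Max prey = 74 at step 5

Answer: 74 5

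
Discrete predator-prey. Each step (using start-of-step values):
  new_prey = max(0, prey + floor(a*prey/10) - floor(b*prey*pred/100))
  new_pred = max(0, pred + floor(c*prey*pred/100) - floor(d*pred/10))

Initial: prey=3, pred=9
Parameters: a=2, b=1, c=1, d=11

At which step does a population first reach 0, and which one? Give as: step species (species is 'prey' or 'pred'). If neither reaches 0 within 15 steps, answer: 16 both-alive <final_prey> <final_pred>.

Step 1: prey: 3+0-0=3; pred: 9+0-9=0
First extinction: pred at step 1

Answer: 1 pred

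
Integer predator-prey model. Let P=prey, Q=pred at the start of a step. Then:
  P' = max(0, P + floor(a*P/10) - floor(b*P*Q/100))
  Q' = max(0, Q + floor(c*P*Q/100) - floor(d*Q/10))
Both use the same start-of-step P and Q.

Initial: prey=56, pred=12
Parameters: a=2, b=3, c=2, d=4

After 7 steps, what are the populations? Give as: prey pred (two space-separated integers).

Answer: 1 7

Derivation:
Step 1: prey: 56+11-20=47; pred: 12+13-4=21
Step 2: prey: 47+9-29=27; pred: 21+19-8=32
Step 3: prey: 27+5-25=7; pred: 32+17-12=37
Step 4: prey: 7+1-7=1; pred: 37+5-14=28
Step 5: prey: 1+0-0=1; pred: 28+0-11=17
Step 6: prey: 1+0-0=1; pred: 17+0-6=11
Step 7: prey: 1+0-0=1; pred: 11+0-4=7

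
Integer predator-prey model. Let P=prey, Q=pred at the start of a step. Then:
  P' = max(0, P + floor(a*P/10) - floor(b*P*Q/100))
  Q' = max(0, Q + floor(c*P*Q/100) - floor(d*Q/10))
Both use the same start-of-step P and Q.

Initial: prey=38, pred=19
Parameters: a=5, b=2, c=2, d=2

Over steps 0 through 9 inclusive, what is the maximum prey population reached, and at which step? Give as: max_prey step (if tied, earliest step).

Step 1: prey: 38+19-14=43; pred: 19+14-3=30
Step 2: prey: 43+21-25=39; pred: 30+25-6=49
Step 3: prey: 39+19-38=20; pred: 49+38-9=78
Step 4: prey: 20+10-31=0; pred: 78+31-15=94
Step 5: prey: 0+0-0=0; pred: 94+0-18=76
Step 6: prey: 0+0-0=0; pred: 76+0-15=61
Step 7: prey: 0+0-0=0; pred: 61+0-12=49
Step 8: prey: 0+0-0=0; pred: 49+0-9=40
Step 9: prey: 0+0-0=0; pred: 40+0-8=32
Max prey = 43 at step 1

Answer: 43 1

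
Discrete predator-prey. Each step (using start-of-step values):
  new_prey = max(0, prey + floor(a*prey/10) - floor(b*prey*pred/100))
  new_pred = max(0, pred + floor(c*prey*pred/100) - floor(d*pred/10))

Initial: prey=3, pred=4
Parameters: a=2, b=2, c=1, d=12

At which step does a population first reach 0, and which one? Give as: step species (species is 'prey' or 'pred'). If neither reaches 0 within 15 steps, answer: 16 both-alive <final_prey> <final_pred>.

Step 1: prey: 3+0-0=3; pred: 4+0-4=0
First extinction: pred at step 1

Answer: 1 pred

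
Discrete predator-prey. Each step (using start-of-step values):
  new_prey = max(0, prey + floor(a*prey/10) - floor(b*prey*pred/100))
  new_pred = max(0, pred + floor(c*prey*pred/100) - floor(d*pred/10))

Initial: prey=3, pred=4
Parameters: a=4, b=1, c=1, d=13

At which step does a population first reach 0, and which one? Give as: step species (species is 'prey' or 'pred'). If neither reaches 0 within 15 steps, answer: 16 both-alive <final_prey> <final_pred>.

Step 1: prey: 3+1-0=4; pred: 4+0-5=0
First extinction: pred at step 1

Answer: 1 pred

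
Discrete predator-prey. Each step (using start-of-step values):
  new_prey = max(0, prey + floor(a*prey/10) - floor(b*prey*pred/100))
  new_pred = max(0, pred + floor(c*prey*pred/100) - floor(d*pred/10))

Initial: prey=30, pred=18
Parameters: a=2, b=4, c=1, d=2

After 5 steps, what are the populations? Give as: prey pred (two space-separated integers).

Step 1: prey: 30+6-21=15; pred: 18+5-3=20
Step 2: prey: 15+3-12=6; pred: 20+3-4=19
Step 3: prey: 6+1-4=3; pred: 19+1-3=17
Step 4: prey: 3+0-2=1; pred: 17+0-3=14
Step 5: prey: 1+0-0=1; pred: 14+0-2=12

Answer: 1 12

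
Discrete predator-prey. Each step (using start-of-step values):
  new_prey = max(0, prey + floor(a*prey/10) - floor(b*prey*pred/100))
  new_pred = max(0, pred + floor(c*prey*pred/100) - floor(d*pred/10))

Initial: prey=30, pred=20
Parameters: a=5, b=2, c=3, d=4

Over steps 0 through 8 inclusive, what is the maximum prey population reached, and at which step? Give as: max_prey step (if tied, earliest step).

Answer: 33 1

Derivation:
Step 1: prey: 30+15-12=33; pred: 20+18-8=30
Step 2: prey: 33+16-19=30; pred: 30+29-12=47
Step 3: prey: 30+15-28=17; pred: 47+42-18=71
Step 4: prey: 17+8-24=1; pred: 71+36-28=79
Step 5: prey: 1+0-1=0; pred: 79+2-31=50
Step 6: prey: 0+0-0=0; pred: 50+0-20=30
Step 7: prey: 0+0-0=0; pred: 30+0-12=18
Step 8: prey: 0+0-0=0; pred: 18+0-7=11
Max prey = 33 at step 1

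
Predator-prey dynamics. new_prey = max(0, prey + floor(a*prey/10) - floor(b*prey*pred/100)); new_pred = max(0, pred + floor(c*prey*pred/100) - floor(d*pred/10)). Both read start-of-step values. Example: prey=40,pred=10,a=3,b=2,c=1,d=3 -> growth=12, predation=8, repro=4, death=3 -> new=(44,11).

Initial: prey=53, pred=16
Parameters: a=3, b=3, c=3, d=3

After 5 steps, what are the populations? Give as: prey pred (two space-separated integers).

Answer: 0 35

Derivation:
Step 1: prey: 53+15-25=43; pred: 16+25-4=37
Step 2: prey: 43+12-47=8; pred: 37+47-11=73
Step 3: prey: 8+2-17=0; pred: 73+17-21=69
Step 4: prey: 0+0-0=0; pred: 69+0-20=49
Step 5: prey: 0+0-0=0; pred: 49+0-14=35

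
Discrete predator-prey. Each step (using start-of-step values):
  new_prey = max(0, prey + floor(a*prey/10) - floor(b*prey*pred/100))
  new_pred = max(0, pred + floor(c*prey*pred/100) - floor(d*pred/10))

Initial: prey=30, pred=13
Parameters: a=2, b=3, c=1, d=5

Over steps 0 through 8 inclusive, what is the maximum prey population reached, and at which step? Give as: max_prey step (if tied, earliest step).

Answer: 42 8

Derivation:
Step 1: prey: 30+6-11=25; pred: 13+3-6=10
Step 2: prey: 25+5-7=23; pred: 10+2-5=7
Step 3: prey: 23+4-4=23; pred: 7+1-3=5
Step 4: prey: 23+4-3=24; pred: 5+1-2=4
Step 5: prey: 24+4-2=26; pred: 4+0-2=2
Step 6: prey: 26+5-1=30; pred: 2+0-1=1
Step 7: prey: 30+6-0=36; pred: 1+0-0=1
Step 8: prey: 36+7-1=42; pred: 1+0-0=1
Max prey = 42 at step 8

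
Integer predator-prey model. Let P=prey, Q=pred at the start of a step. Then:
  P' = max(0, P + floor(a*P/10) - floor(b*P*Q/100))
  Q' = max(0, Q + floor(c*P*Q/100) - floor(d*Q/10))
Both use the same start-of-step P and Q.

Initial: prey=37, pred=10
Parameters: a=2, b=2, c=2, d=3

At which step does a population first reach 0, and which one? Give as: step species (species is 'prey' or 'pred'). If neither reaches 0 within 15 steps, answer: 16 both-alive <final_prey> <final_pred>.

Answer: 16 both-alive 2 3

Derivation:
Step 1: prey: 37+7-7=37; pred: 10+7-3=14
Step 2: prey: 37+7-10=34; pred: 14+10-4=20
Step 3: prey: 34+6-13=27; pred: 20+13-6=27
Step 4: prey: 27+5-14=18; pred: 27+14-8=33
Step 5: prey: 18+3-11=10; pred: 33+11-9=35
Step 6: prey: 10+2-7=5; pred: 35+7-10=32
Step 7: prey: 5+1-3=3; pred: 32+3-9=26
Step 8: prey: 3+0-1=2; pred: 26+1-7=20
Step 9: prey: 2+0-0=2; pred: 20+0-6=14
Step 10: prey: 2+0-0=2; pred: 14+0-4=10
Step 11: prey: 2+0-0=2; pred: 10+0-3=7
Step 12: prey: 2+0-0=2; pred: 7+0-2=5
Step 13: prey: 2+0-0=2; pred: 5+0-1=4
Step 14: prey: 2+0-0=2; pred: 4+0-1=3
Step 15: prey: 2+0-0=2; pred: 3+0-0=3
No extinction within 15 steps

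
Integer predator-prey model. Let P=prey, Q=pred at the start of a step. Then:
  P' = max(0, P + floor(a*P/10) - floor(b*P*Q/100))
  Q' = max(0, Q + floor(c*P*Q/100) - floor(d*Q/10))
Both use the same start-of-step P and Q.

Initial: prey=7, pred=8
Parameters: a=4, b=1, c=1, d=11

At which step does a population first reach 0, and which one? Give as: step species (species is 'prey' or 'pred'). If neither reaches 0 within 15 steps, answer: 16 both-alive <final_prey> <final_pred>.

Step 1: prey: 7+2-0=9; pred: 8+0-8=0
First extinction: pred at step 1

Answer: 1 pred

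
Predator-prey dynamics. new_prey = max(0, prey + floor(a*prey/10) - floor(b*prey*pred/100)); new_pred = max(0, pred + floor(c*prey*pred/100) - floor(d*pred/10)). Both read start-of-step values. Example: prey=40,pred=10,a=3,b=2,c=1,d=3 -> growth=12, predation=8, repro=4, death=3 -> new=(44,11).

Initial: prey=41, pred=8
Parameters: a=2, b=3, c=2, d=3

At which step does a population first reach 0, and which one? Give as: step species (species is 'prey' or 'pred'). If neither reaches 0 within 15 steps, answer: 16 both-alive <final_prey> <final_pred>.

Answer: 16 both-alive 1 3

Derivation:
Step 1: prey: 41+8-9=40; pred: 8+6-2=12
Step 2: prey: 40+8-14=34; pred: 12+9-3=18
Step 3: prey: 34+6-18=22; pred: 18+12-5=25
Step 4: prey: 22+4-16=10; pred: 25+11-7=29
Step 5: prey: 10+2-8=4; pred: 29+5-8=26
Step 6: prey: 4+0-3=1; pred: 26+2-7=21
Step 7: prey: 1+0-0=1; pred: 21+0-6=15
Step 8: prey: 1+0-0=1; pred: 15+0-4=11
Step 9: prey: 1+0-0=1; pred: 11+0-3=8
Step 10: prey: 1+0-0=1; pred: 8+0-2=6
Step 11: prey: 1+0-0=1; pred: 6+0-1=5
Step 12: prey: 1+0-0=1; pred: 5+0-1=4
Step 13: prey: 1+0-0=1; pred: 4+0-1=3
Step 14: prey: 1+0-0=1; pred: 3+0-0=3
Steps 15-15: state stable at prey=1, pred=3 (no change)
No extinction within 15 steps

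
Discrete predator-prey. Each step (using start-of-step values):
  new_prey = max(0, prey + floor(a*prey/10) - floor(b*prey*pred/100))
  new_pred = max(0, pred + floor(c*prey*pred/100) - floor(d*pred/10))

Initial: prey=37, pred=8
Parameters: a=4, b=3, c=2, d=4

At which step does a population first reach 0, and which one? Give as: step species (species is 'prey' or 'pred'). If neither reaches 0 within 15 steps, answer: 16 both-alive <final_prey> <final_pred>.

Answer: 7 prey

Derivation:
Step 1: prey: 37+14-8=43; pred: 8+5-3=10
Step 2: prey: 43+17-12=48; pred: 10+8-4=14
Step 3: prey: 48+19-20=47; pred: 14+13-5=22
Step 4: prey: 47+18-31=34; pred: 22+20-8=34
Step 5: prey: 34+13-34=13; pred: 34+23-13=44
Step 6: prey: 13+5-17=1; pred: 44+11-17=38
Step 7: prey: 1+0-1=0; pred: 38+0-15=23
First extinction: prey at step 7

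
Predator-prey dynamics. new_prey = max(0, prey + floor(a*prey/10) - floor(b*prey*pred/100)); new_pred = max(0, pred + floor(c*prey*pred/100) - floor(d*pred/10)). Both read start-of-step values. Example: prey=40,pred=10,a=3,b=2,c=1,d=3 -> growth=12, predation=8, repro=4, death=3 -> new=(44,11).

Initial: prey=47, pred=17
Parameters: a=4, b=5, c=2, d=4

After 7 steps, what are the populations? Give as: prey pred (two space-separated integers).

Answer: 0 3

Derivation:
Step 1: prey: 47+18-39=26; pred: 17+15-6=26
Step 2: prey: 26+10-33=3; pred: 26+13-10=29
Step 3: prey: 3+1-4=0; pred: 29+1-11=19
Step 4: prey: 0+0-0=0; pred: 19+0-7=12
Step 5: prey: 0+0-0=0; pred: 12+0-4=8
Step 6: prey: 0+0-0=0; pred: 8+0-3=5
Step 7: prey: 0+0-0=0; pred: 5+0-2=3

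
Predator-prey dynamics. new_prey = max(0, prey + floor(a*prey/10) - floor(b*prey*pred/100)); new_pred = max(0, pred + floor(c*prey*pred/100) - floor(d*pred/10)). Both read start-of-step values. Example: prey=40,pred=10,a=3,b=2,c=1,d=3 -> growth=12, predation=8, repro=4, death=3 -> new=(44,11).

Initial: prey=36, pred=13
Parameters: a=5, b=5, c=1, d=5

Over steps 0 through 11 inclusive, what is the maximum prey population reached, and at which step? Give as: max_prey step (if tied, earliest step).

Step 1: prey: 36+18-23=31; pred: 13+4-6=11
Step 2: prey: 31+15-17=29; pred: 11+3-5=9
Step 3: prey: 29+14-13=30; pred: 9+2-4=7
Step 4: prey: 30+15-10=35; pred: 7+2-3=6
Step 5: prey: 35+17-10=42; pred: 6+2-3=5
Step 6: prey: 42+21-10=53; pred: 5+2-2=5
Step 7: prey: 53+26-13=66; pred: 5+2-2=5
Step 8: prey: 66+33-16=83; pred: 5+3-2=6
Step 9: prey: 83+41-24=100; pred: 6+4-3=7
Step 10: prey: 100+50-35=115; pred: 7+7-3=11
Step 11: prey: 115+57-63=109; pred: 11+12-5=18
Max prey = 115 at step 10

Answer: 115 10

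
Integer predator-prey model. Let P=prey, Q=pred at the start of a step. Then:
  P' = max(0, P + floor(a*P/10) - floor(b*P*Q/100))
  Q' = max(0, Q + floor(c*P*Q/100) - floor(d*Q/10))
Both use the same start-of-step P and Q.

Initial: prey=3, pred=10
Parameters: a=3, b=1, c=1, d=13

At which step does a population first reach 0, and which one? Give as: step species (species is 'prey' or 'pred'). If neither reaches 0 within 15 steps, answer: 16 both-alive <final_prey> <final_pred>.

Answer: 1 pred

Derivation:
Step 1: prey: 3+0-0=3; pred: 10+0-13=0
First extinction: pred at step 1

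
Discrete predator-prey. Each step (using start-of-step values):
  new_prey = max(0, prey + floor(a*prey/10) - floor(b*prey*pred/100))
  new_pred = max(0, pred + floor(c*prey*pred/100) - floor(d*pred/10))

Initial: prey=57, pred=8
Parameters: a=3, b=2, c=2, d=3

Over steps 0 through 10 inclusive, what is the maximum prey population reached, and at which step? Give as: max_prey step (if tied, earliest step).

Step 1: prey: 57+17-9=65; pred: 8+9-2=15
Step 2: prey: 65+19-19=65; pred: 15+19-4=30
Step 3: prey: 65+19-39=45; pred: 30+39-9=60
Step 4: prey: 45+13-54=4; pred: 60+54-18=96
Step 5: prey: 4+1-7=0; pred: 96+7-28=75
Step 6: prey: 0+0-0=0; pred: 75+0-22=53
Step 7: prey: 0+0-0=0; pred: 53+0-15=38
Step 8: prey: 0+0-0=0; pred: 38+0-11=27
Step 9: prey: 0+0-0=0; pred: 27+0-8=19
Step 10: prey: 0+0-0=0; pred: 19+0-5=14
Max prey = 65 at step 1

Answer: 65 1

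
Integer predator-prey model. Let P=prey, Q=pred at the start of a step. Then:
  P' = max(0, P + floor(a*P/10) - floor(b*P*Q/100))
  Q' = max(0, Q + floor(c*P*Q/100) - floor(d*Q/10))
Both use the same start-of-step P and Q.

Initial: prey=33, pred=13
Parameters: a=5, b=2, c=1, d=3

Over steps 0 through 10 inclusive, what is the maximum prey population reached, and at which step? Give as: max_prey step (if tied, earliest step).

Answer: 72 5

Derivation:
Step 1: prey: 33+16-8=41; pred: 13+4-3=14
Step 2: prey: 41+20-11=50; pred: 14+5-4=15
Step 3: prey: 50+25-15=60; pred: 15+7-4=18
Step 4: prey: 60+30-21=69; pred: 18+10-5=23
Step 5: prey: 69+34-31=72; pred: 23+15-6=32
Step 6: prey: 72+36-46=62; pred: 32+23-9=46
Step 7: prey: 62+31-57=36; pred: 46+28-13=61
Step 8: prey: 36+18-43=11; pred: 61+21-18=64
Step 9: prey: 11+5-14=2; pred: 64+7-19=52
Step 10: prey: 2+1-2=1; pred: 52+1-15=38
Max prey = 72 at step 5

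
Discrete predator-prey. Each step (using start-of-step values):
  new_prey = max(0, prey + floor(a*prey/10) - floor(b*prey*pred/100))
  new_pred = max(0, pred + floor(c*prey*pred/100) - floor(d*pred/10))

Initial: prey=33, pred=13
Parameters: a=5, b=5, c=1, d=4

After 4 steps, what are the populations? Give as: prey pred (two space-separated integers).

Answer: 26 8

Derivation:
Step 1: prey: 33+16-21=28; pred: 13+4-5=12
Step 2: prey: 28+14-16=26; pred: 12+3-4=11
Step 3: prey: 26+13-14=25; pred: 11+2-4=9
Step 4: prey: 25+12-11=26; pred: 9+2-3=8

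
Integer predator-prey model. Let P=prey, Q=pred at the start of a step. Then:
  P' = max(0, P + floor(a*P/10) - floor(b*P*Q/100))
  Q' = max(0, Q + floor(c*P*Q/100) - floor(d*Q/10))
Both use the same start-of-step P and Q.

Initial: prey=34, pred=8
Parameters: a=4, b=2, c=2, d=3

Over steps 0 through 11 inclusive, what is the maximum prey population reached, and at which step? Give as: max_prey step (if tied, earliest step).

Answer: 52 3

Derivation:
Step 1: prey: 34+13-5=42; pred: 8+5-2=11
Step 2: prey: 42+16-9=49; pred: 11+9-3=17
Step 3: prey: 49+19-16=52; pred: 17+16-5=28
Step 4: prey: 52+20-29=43; pred: 28+29-8=49
Step 5: prey: 43+17-42=18; pred: 49+42-14=77
Step 6: prey: 18+7-27=0; pred: 77+27-23=81
Step 7: prey: 0+0-0=0; pred: 81+0-24=57
Step 8: prey: 0+0-0=0; pred: 57+0-17=40
Step 9: prey: 0+0-0=0; pred: 40+0-12=28
Step 10: prey: 0+0-0=0; pred: 28+0-8=20
Step 11: prey: 0+0-0=0; pred: 20+0-6=14
Max prey = 52 at step 3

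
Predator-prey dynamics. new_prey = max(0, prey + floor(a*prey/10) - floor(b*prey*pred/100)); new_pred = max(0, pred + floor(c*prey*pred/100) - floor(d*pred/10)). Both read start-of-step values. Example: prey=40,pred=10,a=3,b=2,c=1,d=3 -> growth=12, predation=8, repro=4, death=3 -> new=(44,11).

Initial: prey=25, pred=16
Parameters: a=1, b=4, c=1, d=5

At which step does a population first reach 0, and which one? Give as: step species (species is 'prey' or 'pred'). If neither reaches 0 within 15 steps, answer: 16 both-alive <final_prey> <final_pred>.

Answer: 16 both-alive 6 1

Derivation:
Step 1: prey: 25+2-16=11; pred: 16+4-8=12
Step 2: prey: 11+1-5=7; pred: 12+1-6=7
Step 3: prey: 7+0-1=6; pred: 7+0-3=4
Step 4: prey: 6+0-0=6; pred: 4+0-2=2
Step 5: prey: 6+0-0=6; pred: 2+0-1=1
Step 6: prey: 6+0-0=6; pred: 1+0-0=1
Steps 7-15: state stable at prey=6, pred=1 (no change)
No extinction within 15 steps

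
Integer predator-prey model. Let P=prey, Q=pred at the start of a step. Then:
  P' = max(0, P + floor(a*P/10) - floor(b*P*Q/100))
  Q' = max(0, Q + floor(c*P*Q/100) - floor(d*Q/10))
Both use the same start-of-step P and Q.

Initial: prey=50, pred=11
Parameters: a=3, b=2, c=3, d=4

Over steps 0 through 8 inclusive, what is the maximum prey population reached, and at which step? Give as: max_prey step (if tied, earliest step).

Answer: 54 1

Derivation:
Step 1: prey: 50+15-11=54; pred: 11+16-4=23
Step 2: prey: 54+16-24=46; pred: 23+37-9=51
Step 3: prey: 46+13-46=13; pred: 51+70-20=101
Step 4: prey: 13+3-26=0; pred: 101+39-40=100
Step 5: prey: 0+0-0=0; pred: 100+0-40=60
Step 6: prey: 0+0-0=0; pred: 60+0-24=36
Step 7: prey: 0+0-0=0; pred: 36+0-14=22
Step 8: prey: 0+0-0=0; pred: 22+0-8=14
Max prey = 54 at step 1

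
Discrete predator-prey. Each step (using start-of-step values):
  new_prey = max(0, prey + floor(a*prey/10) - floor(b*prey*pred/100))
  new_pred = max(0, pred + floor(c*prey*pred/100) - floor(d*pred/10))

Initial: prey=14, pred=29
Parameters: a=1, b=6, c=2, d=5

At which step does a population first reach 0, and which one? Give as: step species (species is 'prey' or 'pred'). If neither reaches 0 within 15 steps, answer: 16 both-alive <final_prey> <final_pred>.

Step 1: prey: 14+1-24=0; pred: 29+8-14=23
First extinction: prey at step 1

Answer: 1 prey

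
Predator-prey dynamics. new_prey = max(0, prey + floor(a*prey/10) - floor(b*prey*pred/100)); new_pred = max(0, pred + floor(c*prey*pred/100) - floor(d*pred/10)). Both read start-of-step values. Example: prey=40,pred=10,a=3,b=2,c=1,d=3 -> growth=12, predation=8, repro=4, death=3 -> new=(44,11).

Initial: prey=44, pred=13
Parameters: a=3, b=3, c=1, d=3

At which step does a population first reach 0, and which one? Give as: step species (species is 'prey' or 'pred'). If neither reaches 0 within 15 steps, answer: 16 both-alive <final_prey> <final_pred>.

Answer: 16 both-alive 27 6

Derivation:
Step 1: prey: 44+13-17=40; pred: 13+5-3=15
Step 2: prey: 40+12-18=34; pred: 15+6-4=17
Step 3: prey: 34+10-17=27; pred: 17+5-5=17
Step 4: prey: 27+8-13=22; pred: 17+4-5=16
Step 5: prey: 22+6-10=18; pred: 16+3-4=15
Step 6: prey: 18+5-8=15; pred: 15+2-4=13
Step 7: prey: 15+4-5=14; pred: 13+1-3=11
Step 8: prey: 14+4-4=14; pred: 11+1-3=9
Step 9: prey: 14+4-3=15; pred: 9+1-2=8
Step 10: prey: 15+4-3=16; pred: 8+1-2=7
Step 11: prey: 16+4-3=17; pred: 7+1-2=6
Step 12: prey: 17+5-3=19; pred: 6+1-1=6
Step 13: prey: 19+5-3=21; pred: 6+1-1=6
Step 14: prey: 21+6-3=24; pred: 6+1-1=6
Step 15: prey: 24+7-4=27; pred: 6+1-1=6
No extinction within 15 steps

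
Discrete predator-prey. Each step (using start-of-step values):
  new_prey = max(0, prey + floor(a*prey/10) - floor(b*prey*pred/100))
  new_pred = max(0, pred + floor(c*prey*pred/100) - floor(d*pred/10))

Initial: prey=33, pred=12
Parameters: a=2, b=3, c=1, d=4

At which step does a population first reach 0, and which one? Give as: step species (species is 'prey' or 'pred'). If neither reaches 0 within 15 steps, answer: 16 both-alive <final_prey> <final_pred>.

Answer: 16 both-alive 67 3

Derivation:
Step 1: prey: 33+6-11=28; pred: 12+3-4=11
Step 2: prey: 28+5-9=24; pred: 11+3-4=10
Step 3: prey: 24+4-7=21; pred: 10+2-4=8
Step 4: prey: 21+4-5=20; pred: 8+1-3=6
Step 5: prey: 20+4-3=21; pred: 6+1-2=5
Step 6: prey: 21+4-3=22; pred: 5+1-2=4
Step 7: prey: 22+4-2=24; pred: 4+0-1=3
Step 8: prey: 24+4-2=26; pred: 3+0-1=2
Step 9: prey: 26+5-1=30; pred: 2+0-0=2
Step 10: prey: 30+6-1=35; pred: 2+0-0=2
Step 11: prey: 35+7-2=40; pred: 2+0-0=2
Step 12: prey: 40+8-2=46; pred: 2+0-0=2
Step 13: prey: 46+9-2=53; pred: 2+0-0=2
Step 14: prey: 53+10-3=60; pred: 2+1-0=3
Step 15: prey: 60+12-5=67; pred: 3+1-1=3
No extinction within 15 steps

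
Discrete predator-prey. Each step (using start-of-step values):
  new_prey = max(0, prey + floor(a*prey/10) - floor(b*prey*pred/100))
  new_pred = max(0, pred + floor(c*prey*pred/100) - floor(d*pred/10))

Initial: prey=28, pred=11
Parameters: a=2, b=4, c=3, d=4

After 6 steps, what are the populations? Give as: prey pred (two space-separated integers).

Answer: 2 6

Derivation:
Step 1: prey: 28+5-12=21; pred: 11+9-4=16
Step 2: prey: 21+4-13=12; pred: 16+10-6=20
Step 3: prey: 12+2-9=5; pred: 20+7-8=19
Step 4: prey: 5+1-3=3; pred: 19+2-7=14
Step 5: prey: 3+0-1=2; pred: 14+1-5=10
Step 6: prey: 2+0-0=2; pred: 10+0-4=6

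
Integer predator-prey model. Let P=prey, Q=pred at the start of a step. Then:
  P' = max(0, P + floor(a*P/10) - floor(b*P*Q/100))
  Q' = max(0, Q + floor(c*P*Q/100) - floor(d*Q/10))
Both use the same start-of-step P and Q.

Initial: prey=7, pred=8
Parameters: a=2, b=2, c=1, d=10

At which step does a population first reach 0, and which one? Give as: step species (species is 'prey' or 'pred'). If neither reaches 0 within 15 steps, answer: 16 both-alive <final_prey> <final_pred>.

Step 1: prey: 7+1-1=7; pred: 8+0-8=0
First extinction: pred at step 1

Answer: 1 pred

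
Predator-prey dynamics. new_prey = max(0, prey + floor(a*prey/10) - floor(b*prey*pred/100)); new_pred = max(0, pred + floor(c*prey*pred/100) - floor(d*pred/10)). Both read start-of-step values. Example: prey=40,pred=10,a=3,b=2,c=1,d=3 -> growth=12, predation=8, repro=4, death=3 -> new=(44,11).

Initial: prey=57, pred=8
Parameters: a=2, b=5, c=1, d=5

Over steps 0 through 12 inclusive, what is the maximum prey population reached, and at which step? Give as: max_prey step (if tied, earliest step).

Answer: 67 12

Derivation:
Step 1: prey: 57+11-22=46; pred: 8+4-4=8
Step 2: prey: 46+9-18=37; pred: 8+3-4=7
Step 3: prey: 37+7-12=32; pred: 7+2-3=6
Step 4: prey: 32+6-9=29; pred: 6+1-3=4
Step 5: prey: 29+5-5=29; pred: 4+1-2=3
Step 6: prey: 29+5-4=30; pred: 3+0-1=2
Step 7: prey: 30+6-3=33; pred: 2+0-1=1
Step 8: prey: 33+6-1=38; pred: 1+0-0=1
Step 9: prey: 38+7-1=44; pred: 1+0-0=1
Step 10: prey: 44+8-2=50; pred: 1+0-0=1
Step 11: prey: 50+10-2=58; pred: 1+0-0=1
Step 12: prey: 58+11-2=67; pred: 1+0-0=1
Max prey = 67 at step 12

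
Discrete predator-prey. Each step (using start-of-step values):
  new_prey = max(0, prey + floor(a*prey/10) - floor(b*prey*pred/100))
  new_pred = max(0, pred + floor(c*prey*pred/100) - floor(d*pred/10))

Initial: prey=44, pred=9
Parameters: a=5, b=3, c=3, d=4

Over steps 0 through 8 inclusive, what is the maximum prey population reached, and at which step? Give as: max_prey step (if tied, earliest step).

Step 1: prey: 44+22-11=55; pred: 9+11-3=17
Step 2: prey: 55+27-28=54; pred: 17+28-6=39
Step 3: prey: 54+27-63=18; pred: 39+63-15=87
Step 4: prey: 18+9-46=0; pred: 87+46-34=99
Step 5: prey: 0+0-0=0; pred: 99+0-39=60
Step 6: prey: 0+0-0=0; pred: 60+0-24=36
Step 7: prey: 0+0-0=0; pred: 36+0-14=22
Step 8: prey: 0+0-0=0; pred: 22+0-8=14
Max prey = 55 at step 1

Answer: 55 1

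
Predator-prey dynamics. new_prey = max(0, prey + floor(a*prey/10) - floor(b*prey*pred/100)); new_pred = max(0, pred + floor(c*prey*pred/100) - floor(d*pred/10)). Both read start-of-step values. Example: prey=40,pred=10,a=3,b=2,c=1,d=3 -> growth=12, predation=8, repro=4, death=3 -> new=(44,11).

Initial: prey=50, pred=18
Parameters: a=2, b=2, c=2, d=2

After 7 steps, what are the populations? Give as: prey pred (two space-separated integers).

Step 1: prey: 50+10-18=42; pred: 18+18-3=33
Step 2: prey: 42+8-27=23; pred: 33+27-6=54
Step 3: prey: 23+4-24=3; pred: 54+24-10=68
Step 4: prey: 3+0-4=0; pred: 68+4-13=59
Step 5: prey: 0+0-0=0; pred: 59+0-11=48
Step 6: prey: 0+0-0=0; pred: 48+0-9=39
Step 7: prey: 0+0-0=0; pred: 39+0-7=32

Answer: 0 32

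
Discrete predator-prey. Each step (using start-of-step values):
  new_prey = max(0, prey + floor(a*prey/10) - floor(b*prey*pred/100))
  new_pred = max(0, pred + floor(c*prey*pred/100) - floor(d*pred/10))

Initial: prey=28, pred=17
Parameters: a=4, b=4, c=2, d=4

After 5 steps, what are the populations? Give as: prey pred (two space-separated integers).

Answer: 5 9

Derivation:
Step 1: prey: 28+11-19=20; pred: 17+9-6=20
Step 2: prey: 20+8-16=12; pred: 20+8-8=20
Step 3: prey: 12+4-9=7; pred: 20+4-8=16
Step 4: prey: 7+2-4=5; pred: 16+2-6=12
Step 5: prey: 5+2-2=5; pred: 12+1-4=9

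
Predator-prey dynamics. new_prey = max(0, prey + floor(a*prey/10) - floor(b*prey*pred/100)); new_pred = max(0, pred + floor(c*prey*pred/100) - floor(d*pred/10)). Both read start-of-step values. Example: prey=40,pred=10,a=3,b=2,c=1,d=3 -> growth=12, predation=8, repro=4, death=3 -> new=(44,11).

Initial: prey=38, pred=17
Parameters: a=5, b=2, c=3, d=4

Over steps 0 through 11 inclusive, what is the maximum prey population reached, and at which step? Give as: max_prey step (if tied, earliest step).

Step 1: prey: 38+19-12=45; pred: 17+19-6=30
Step 2: prey: 45+22-27=40; pred: 30+40-12=58
Step 3: prey: 40+20-46=14; pred: 58+69-23=104
Step 4: prey: 14+7-29=0; pred: 104+43-41=106
Step 5: prey: 0+0-0=0; pred: 106+0-42=64
Step 6: prey: 0+0-0=0; pred: 64+0-25=39
Step 7: prey: 0+0-0=0; pred: 39+0-15=24
Step 8: prey: 0+0-0=0; pred: 24+0-9=15
Step 9: prey: 0+0-0=0; pred: 15+0-6=9
Step 10: prey: 0+0-0=0; pred: 9+0-3=6
Step 11: prey: 0+0-0=0; pred: 6+0-2=4
Max prey = 45 at step 1

Answer: 45 1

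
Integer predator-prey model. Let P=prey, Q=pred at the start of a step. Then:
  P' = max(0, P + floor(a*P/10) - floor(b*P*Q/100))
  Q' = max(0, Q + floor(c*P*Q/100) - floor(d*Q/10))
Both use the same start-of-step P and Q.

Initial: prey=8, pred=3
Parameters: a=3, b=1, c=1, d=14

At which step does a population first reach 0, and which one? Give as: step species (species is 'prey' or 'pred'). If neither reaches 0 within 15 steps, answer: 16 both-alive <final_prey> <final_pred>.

Step 1: prey: 8+2-0=10; pred: 3+0-4=0
First extinction: pred at step 1

Answer: 1 pred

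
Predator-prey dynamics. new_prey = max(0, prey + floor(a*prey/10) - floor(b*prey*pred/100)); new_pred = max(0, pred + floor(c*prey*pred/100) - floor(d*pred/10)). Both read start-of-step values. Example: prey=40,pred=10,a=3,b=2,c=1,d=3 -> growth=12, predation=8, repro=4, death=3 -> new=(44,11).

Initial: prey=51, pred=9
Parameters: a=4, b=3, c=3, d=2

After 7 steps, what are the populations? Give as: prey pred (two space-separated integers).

Step 1: prey: 51+20-13=58; pred: 9+13-1=21
Step 2: prey: 58+23-36=45; pred: 21+36-4=53
Step 3: prey: 45+18-71=0; pred: 53+71-10=114
Step 4: prey: 0+0-0=0; pred: 114+0-22=92
Step 5: prey: 0+0-0=0; pred: 92+0-18=74
Step 6: prey: 0+0-0=0; pred: 74+0-14=60
Step 7: prey: 0+0-0=0; pred: 60+0-12=48

Answer: 0 48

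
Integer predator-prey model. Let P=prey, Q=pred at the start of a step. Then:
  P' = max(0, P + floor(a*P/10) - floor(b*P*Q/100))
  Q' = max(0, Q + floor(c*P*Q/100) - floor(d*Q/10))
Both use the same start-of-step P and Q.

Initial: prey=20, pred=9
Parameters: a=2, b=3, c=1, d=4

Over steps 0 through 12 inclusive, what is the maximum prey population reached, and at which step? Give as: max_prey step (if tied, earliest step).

Answer: 60 12

Derivation:
Step 1: prey: 20+4-5=19; pred: 9+1-3=7
Step 2: prey: 19+3-3=19; pred: 7+1-2=6
Step 3: prey: 19+3-3=19; pred: 6+1-2=5
Step 4: prey: 19+3-2=20; pred: 5+0-2=3
Step 5: prey: 20+4-1=23; pred: 3+0-1=2
Step 6: prey: 23+4-1=26; pred: 2+0-0=2
Step 7: prey: 26+5-1=30; pred: 2+0-0=2
Step 8: prey: 30+6-1=35; pred: 2+0-0=2
Step 9: prey: 35+7-2=40; pred: 2+0-0=2
Step 10: prey: 40+8-2=46; pred: 2+0-0=2
Step 11: prey: 46+9-2=53; pred: 2+0-0=2
Step 12: prey: 53+10-3=60; pred: 2+1-0=3
Max prey = 60 at step 12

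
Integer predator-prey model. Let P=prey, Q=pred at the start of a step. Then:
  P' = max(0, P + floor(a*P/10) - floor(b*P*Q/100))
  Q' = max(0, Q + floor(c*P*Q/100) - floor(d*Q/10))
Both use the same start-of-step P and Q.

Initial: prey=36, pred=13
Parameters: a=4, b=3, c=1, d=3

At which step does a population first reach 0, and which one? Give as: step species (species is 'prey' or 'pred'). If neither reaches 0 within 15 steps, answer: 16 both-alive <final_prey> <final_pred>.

Answer: 16 both-alive 33 9

Derivation:
Step 1: prey: 36+14-14=36; pred: 13+4-3=14
Step 2: prey: 36+14-15=35; pred: 14+5-4=15
Step 3: prey: 35+14-15=34; pred: 15+5-4=16
Step 4: prey: 34+13-16=31; pred: 16+5-4=17
Step 5: prey: 31+12-15=28; pred: 17+5-5=17
Step 6: prey: 28+11-14=25; pred: 17+4-5=16
Step 7: prey: 25+10-12=23; pred: 16+4-4=16
Step 8: prey: 23+9-11=21; pred: 16+3-4=15
Step 9: prey: 21+8-9=20; pred: 15+3-4=14
Step 10: prey: 20+8-8=20; pred: 14+2-4=12
Step 11: prey: 20+8-7=21; pred: 12+2-3=11
Step 12: prey: 21+8-6=23; pred: 11+2-3=10
Step 13: prey: 23+9-6=26; pred: 10+2-3=9
Step 14: prey: 26+10-7=29; pred: 9+2-2=9
Step 15: prey: 29+11-7=33; pred: 9+2-2=9
No extinction within 15 steps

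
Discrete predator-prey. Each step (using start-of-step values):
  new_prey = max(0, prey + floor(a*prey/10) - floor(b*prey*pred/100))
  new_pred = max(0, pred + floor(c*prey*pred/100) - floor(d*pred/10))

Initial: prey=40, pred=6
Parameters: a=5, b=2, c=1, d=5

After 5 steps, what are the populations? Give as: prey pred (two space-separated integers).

Answer: 202 18

Derivation:
Step 1: prey: 40+20-4=56; pred: 6+2-3=5
Step 2: prey: 56+28-5=79; pred: 5+2-2=5
Step 3: prey: 79+39-7=111; pred: 5+3-2=6
Step 4: prey: 111+55-13=153; pred: 6+6-3=9
Step 5: prey: 153+76-27=202; pred: 9+13-4=18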